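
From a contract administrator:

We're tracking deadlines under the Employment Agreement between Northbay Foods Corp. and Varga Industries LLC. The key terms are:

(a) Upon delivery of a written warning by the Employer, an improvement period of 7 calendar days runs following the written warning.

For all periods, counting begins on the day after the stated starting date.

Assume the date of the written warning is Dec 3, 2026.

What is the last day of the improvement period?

The last day of the improvement period: Dec 3, 2026 + 7 days = Dec 10, 2026.

Dec 10, 2026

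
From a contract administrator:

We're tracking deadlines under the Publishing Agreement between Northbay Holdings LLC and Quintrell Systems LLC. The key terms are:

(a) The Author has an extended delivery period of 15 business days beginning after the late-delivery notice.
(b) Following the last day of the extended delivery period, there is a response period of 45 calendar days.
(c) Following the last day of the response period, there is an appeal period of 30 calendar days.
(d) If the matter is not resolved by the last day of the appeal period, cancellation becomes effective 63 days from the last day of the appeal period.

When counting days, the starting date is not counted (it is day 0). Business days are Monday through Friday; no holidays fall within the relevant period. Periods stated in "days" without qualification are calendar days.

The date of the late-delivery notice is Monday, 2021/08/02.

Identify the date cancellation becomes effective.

The last day of the extended delivery period: counting 15 business days from Monday, 2021/08/02 (Aug 3, Aug 4, Aug 5, Aug 6, …, Aug 19, Aug 20, Aug 23, skipping weekends) reaches Monday, 2021/08/23.
The last day of the response period: 45 calendar days after 2021/08/23 is 2021/10/07.
The last day of the appeal period: 30 calendar days after 2021/10/07 is 2021/11/06.
The date cancellation becomes effective: 2021/11/06 + 63 days = 2022/01/08.

2022/01/08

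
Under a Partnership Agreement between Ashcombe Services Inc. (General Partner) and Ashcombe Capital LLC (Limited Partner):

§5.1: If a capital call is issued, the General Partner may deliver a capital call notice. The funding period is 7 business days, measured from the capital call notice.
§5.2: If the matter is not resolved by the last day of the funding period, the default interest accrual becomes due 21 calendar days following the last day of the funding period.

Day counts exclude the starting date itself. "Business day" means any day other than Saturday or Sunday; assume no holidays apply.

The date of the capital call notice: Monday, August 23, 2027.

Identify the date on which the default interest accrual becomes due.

September 22, 2027

From Monday, August 23, 2027, 7 business days (Aug 24, Aug 25, Aug 26, Aug 27, Aug 30, Aug 31, Sep 1, skipping weekends) brings us to Wednesday, September 1, 2027, which is the last day of the funding period.
The date on which the default interest accrual becomes due: September 1, 2027 + 21 days = September 22, 2027.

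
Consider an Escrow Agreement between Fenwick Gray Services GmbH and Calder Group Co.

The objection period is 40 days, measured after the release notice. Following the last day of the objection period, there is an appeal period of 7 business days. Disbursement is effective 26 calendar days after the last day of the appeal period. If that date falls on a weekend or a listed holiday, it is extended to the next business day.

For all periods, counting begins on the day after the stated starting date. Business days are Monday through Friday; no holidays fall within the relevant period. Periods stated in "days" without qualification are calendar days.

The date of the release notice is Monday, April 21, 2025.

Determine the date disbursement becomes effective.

The last day of the objection period: 40 calendar days after April 21, 2025 is May 31, 2025.
The last day of the appeal period: counting 7 business days from Saturday, May 31, 2025 (Jun 2, Jun 3, Jun 4, Jun 5, Jun 6, Jun 9, Jun 10, skipping weekends) reaches Tuesday, June 10, 2025.
The date disbursement becomes effective: 26 calendar days after June 10, 2025 is July 6, 2025. That falls on a Sunday, so it rolls to the next business day, Monday, July 7, 2025.

July 7, 2025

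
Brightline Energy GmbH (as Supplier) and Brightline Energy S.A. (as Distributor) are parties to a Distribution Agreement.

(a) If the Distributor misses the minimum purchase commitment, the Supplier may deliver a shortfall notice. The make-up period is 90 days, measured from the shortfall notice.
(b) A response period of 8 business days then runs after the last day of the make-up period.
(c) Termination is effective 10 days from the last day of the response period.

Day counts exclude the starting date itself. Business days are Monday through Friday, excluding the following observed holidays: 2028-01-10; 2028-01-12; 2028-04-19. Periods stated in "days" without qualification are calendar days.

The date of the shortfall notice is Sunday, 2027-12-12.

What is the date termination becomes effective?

Adding 90 calendar days to 2027-12-12 gives 2028-03-11, which is the last day of the make-up period.
From Saturday, 2028-03-11, 8 business days (Mar 13, Mar 14, Mar 15, Mar 16, Mar 17, Mar 20, Mar 21, Mar 22, skipping weekends) brings us to Wednesday, 2028-03-22, which is the last day of the response period.
The date termination becomes effective: 10 calendar days after 2028-03-22 is 2028-04-01.

2028-04-01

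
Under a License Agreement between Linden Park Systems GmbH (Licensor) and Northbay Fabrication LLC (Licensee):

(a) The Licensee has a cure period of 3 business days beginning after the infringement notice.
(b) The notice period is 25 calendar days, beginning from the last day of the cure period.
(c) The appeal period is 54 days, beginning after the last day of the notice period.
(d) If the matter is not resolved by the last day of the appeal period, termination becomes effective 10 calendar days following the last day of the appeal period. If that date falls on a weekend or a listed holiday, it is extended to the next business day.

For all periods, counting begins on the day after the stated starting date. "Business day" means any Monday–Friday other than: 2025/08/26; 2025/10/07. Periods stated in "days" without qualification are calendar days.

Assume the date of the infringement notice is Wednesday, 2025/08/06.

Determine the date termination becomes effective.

From Wednesday, 2025/08/06, 3 business days (Aug 7, Aug 8, Aug 11, skipping weekends) brings us to Monday, 2025/08/11, which is the last day of the cure period.
Adding 25 calendar days to 2025/08/11 gives 2025/09/05, which is the last day of the notice period.
Adding 54 calendar days to 2025/09/05 gives 2025/10/29, which is the last day of the appeal period.
The date termination becomes effective: 2025/10/29 + 10 days = 2025/11/08. That falls on a Saturday, so it rolls to the next business day, Monday, 2025/11/10.

2025/11/10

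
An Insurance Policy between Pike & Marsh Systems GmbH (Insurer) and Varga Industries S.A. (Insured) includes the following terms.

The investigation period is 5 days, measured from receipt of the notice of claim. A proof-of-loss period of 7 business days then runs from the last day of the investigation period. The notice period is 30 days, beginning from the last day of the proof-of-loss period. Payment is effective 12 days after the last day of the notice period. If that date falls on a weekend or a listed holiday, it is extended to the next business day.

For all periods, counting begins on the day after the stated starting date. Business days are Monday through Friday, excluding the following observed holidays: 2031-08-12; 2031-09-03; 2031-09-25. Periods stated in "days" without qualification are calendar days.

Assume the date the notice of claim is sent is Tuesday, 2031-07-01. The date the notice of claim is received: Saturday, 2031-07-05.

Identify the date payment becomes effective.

2031-09-01

Adding 5 calendar days to 2031-07-05 gives 2031-07-10, which is the last day of the investigation period.
The last day of the proof-of-loss period: 7 business days after Thursday, 2031-07-10, skipping weekends — Jul 11, Jul 14, Jul 15, Jul 16, Jul 17, Jul 18, Jul 21 — lands on Monday, 2031-07-21.
The last day of the notice period: 30 calendar days after 2031-07-21 is 2031-08-20.
The date payment becomes effective: 12 calendar days after 2031-08-20 is 2031-09-01. 2031-09-01 is a Monday and is not a listed holiday, so no roll-forward applies.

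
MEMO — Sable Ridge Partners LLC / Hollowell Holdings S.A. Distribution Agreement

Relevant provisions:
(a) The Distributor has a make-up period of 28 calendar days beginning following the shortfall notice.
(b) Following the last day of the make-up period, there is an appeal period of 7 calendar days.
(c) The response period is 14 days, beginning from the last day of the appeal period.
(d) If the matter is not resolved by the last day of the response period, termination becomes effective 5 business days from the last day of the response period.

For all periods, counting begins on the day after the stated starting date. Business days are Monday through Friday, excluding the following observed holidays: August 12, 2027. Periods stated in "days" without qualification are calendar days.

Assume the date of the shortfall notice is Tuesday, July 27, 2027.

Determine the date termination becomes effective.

The last day of the make-up period: July 27, 2027 + 28 days = August 24, 2027.
Adding 7 calendar days to August 24, 2027 gives August 31, 2027, which is the last day of the appeal period.
Adding 14 calendar days to August 31, 2027 gives September 14, 2027, which is the last day of the response period.
The date termination becomes effective: 5 business days after Tuesday, September 14, 2027, skipping weekends — Sep 15, Sep 16, Sep 17, Sep 20, Sep 21 — lands on Tuesday, September 21, 2027.

September 21, 2027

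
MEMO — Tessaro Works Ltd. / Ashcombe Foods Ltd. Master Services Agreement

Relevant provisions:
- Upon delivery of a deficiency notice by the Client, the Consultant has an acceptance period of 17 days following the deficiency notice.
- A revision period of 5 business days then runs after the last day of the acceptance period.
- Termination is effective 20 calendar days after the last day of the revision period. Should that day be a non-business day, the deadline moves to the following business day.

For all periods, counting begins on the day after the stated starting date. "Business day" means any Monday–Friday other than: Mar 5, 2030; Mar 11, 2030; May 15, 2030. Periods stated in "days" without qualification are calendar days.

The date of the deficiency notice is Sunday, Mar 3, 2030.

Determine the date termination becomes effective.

The last day of the acceptance period: 17 calendar days after Mar 3, 2030 is Mar 20, 2030.
The last day of the revision period: 5 business days after Wednesday, Mar 20, 2030, skipping weekends — Mar 21, Mar 22, Mar 25, Mar 26, Mar 27 — lands on Wednesday, Mar 27, 2030.
The date termination becomes effective: 20 calendar days after Mar 27, 2030 is Apr 16, 2030. Apr 16, 2030 is a Tuesday and is not a listed holiday, so no roll-forward applies.

Apr 16, 2030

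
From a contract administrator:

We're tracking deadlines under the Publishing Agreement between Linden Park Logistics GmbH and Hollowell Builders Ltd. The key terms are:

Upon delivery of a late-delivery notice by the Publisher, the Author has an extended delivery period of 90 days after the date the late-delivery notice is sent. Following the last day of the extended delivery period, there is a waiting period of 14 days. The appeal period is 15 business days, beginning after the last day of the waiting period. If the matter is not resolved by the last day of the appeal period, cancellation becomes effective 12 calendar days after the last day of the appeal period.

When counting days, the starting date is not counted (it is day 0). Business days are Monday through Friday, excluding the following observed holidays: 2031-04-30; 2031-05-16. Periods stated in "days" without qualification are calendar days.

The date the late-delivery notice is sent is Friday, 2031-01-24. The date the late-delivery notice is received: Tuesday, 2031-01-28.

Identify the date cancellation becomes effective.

The last day of the extended delivery period: 90 calendar days after 2031-01-24 is 2031-04-24.
The last day of the waiting period: 2031-04-24 + 14 days = 2031-05-08.
The last day of the appeal period: 15 business days after Thursday, 2031-05-08, skipping weekends and the listed holiday on May 16 — May 9, May 12, May 13, May 14, …, May 28, May 29, May 30 — lands on Friday, 2031-05-30.
The date cancellation becomes effective: 2031-05-30 + 12 days = 2031-06-11.

2031-06-11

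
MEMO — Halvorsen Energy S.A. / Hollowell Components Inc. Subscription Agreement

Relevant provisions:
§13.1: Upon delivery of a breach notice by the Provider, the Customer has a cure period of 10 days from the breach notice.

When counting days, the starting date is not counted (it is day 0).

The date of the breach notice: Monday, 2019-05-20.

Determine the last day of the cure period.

Adding 10 calendar days to 2019-05-20 gives 2019-05-30, which is the last day of the cure period.

2019-05-30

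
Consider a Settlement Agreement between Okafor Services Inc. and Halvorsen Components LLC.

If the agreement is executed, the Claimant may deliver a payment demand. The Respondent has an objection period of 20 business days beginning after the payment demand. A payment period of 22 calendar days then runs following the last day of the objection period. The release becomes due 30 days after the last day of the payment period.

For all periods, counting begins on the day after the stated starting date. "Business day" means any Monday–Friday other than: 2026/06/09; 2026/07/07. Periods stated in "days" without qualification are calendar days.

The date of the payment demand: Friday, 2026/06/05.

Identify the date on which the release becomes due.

2026/08/27

From Friday, 2026/06/05, 20 business days (Jun 8, Jun 10, Jun 11, Jun 12, …, Jul 2, Jul 3, Jul 6, skipping weekends and the listed holiday on Jun 9) brings us to Monday, 2026/07/06, which is the last day of the objection period.
The last day of the payment period: 2026/07/06 + 22 days = 2026/07/28.
The date on which the release becomes due: 30 calendar days after 2026/07/28 is 2026/08/27.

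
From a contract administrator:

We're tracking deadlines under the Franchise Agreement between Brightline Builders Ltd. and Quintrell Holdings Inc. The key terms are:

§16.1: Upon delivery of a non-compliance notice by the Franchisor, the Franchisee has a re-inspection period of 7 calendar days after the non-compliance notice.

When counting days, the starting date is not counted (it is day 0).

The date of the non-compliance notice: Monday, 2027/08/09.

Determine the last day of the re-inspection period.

2027/08/16

The last day of the re-inspection period: 7 calendar days after 2027/08/09 is 2027/08/16.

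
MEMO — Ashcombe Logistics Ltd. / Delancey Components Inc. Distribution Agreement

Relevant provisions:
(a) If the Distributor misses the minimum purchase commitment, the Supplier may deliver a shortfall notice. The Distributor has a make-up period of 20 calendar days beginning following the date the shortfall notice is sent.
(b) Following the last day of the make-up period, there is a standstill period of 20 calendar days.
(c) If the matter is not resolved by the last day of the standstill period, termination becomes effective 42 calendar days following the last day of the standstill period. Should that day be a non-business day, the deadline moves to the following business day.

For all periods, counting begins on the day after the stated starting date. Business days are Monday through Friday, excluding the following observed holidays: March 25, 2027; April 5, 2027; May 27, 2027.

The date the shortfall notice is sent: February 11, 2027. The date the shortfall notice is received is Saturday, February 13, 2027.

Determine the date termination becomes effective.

May 4, 2027

The last day of the make-up period: 20 calendar days after February 11, 2027 is March 3, 2027.
The last day of the standstill period: 20 calendar days after March 3, 2027 is March 23, 2027.
Adding 42 calendar days to March 23, 2027 gives May 4, 2027, which is the date termination becomes effective. May 4, 2027 is a Tuesday and is not a listed holiday, so no roll-forward applies.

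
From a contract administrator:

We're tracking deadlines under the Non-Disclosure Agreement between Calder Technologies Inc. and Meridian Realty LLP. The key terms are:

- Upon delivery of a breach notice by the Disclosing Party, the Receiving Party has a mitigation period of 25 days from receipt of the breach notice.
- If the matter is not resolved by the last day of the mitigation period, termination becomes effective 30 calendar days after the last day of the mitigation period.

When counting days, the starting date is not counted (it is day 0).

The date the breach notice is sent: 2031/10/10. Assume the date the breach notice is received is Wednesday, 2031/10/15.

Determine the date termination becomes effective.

2031/12/09

Adding 25 calendar days to 2031/10/15 gives 2031/11/09, which is the last day of the mitigation period.
The date termination becomes effective: 2031/11/09 + 30 days = 2031/12/09.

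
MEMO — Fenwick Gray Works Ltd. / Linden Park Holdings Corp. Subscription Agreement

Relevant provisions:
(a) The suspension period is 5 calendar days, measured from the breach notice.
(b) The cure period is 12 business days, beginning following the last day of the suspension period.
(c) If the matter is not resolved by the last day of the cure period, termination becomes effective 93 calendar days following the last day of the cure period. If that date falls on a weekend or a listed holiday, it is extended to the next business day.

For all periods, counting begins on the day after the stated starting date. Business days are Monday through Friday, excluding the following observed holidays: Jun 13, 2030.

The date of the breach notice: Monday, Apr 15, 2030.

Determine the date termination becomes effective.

Aug 8, 2030

The last day of the suspension period: 5 calendar days after Apr 15, 2030 is Apr 20, 2030.
From Saturday, Apr 20, 2030, 12 business days (Apr 22, Apr 23, Apr 24, Apr 25, …, May 3, May 6, May 7, skipping weekends) brings us to Tuesday, May 7, 2030, which is the last day of the cure period.
The date termination becomes effective: May 7, 2030 + 93 days = Aug 8, 2030. Aug 8, 2030 is a Thursday and is not a listed holiday, so no roll-forward applies.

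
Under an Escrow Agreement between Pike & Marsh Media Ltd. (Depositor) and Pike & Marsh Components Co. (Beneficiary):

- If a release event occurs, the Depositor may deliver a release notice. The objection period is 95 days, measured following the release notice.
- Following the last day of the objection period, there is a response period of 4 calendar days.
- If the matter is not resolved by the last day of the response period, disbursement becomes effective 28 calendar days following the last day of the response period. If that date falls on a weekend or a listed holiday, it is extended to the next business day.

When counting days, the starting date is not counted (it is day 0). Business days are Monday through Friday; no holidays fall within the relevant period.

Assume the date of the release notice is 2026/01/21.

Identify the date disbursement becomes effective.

2026/05/28

The last day of the objection period: 2026/01/21 + 95 days = 2026/04/26.
Adding 4 calendar days to 2026/04/26 gives 2026/04/30, which is the last day of the response period.
The date disbursement becomes effective: 2026/04/30 + 28 days = 2026/05/28. 2026/05/28 is a Thursday, so no roll-forward applies.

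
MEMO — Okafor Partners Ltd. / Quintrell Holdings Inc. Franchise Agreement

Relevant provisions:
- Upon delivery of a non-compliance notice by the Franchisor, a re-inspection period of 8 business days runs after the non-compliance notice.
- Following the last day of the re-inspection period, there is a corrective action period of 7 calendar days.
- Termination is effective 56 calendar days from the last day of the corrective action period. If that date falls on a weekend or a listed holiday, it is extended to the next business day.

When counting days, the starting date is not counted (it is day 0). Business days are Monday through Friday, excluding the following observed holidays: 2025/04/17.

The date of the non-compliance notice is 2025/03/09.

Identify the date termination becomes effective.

The last day of the re-inspection period: counting 8 business days from Sunday, 2025/03/09 (Mar 10, Mar 11, Mar 12, Mar 13, Mar 14, Mar 17, Mar 18, Mar 19, skipping weekends) reaches Wednesday, 2025/03/19.
The last day of the corrective action period: 2025/03/19 + 7 days = 2025/03/26.
The date termination becomes effective: 2025/03/26 + 56 days = 2025/05/21. 2025/05/21 is a Wednesday and is not a listed holiday, so no roll-forward applies.

2025/05/21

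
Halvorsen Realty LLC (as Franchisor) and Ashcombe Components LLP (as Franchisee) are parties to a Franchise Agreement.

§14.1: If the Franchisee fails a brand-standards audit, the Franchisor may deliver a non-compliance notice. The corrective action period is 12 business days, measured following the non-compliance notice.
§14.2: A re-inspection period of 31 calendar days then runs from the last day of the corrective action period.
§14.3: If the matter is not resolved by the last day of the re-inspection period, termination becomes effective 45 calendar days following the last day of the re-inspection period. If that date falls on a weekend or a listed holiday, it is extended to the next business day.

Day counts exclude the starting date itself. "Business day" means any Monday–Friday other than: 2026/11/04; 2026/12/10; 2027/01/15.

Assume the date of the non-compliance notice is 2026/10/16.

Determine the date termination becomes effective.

The last day of the corrective action period: counting 12 business days from Friday, 2026/10/16 (Oct 19, Oct 20, Oct 21, Oct 22, …, Oct 30, Nov 2, Nov 3, skipping weekends) reaches Tuesday, 2026/11/03.
The last day of the re-inspection period: 2026/11/03 + 31 days = 2026/12/04.
The date termination becomes effective: 2026/12/04 + 45 days = 2027/01/18. 2027/01/18 is a Monday and is not a listed holiday, so no roll-forward applies.

2027/01/18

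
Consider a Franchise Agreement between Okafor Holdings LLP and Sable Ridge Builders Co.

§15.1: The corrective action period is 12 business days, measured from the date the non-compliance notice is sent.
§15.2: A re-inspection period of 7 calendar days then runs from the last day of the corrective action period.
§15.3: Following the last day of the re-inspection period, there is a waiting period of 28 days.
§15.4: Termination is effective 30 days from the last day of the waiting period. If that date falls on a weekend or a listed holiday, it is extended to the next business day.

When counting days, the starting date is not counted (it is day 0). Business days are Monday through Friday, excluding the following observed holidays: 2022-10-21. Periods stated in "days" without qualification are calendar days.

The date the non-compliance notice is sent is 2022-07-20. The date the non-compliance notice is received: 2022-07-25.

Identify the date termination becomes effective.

The last day of the corrective action period: 12 business days after Wednesday, 2022-07-20, skipping weekends — Jul 21, Jul 22, Jul 25, Jul 26, …, Aug 3, Aug 4, Aug 5 — lands on Friday, 2022-08-05.
The last day of the re-inspection period: 7 calendar days after 2022-08-05 is 2022-08-12.
Adding 28 calendar days to 2022-08-12 gives 2022-09-09, which is the last day of the waiting period.
The date termination becomes effective: 30 calendar days after 2022-09-09 is 2022-10-09. That falls on a Sunday, so it rolls to the next business day, Monday, 2022-10-10.

2022-10-10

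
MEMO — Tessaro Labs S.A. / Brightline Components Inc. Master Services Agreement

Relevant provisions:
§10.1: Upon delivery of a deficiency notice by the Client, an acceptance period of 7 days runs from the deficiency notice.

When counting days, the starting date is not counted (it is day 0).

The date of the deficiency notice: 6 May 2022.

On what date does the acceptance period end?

13 May 2022

Adding 7 calendar days to 6 May 2022 gives 13 May 2022, which is the last day of the acceptance period.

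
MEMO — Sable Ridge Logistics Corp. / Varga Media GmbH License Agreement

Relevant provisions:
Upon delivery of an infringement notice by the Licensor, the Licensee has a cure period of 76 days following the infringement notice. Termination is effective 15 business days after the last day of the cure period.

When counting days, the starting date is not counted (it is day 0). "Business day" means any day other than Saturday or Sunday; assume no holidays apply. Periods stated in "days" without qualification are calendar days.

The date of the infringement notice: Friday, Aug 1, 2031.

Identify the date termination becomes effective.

Nov 6, 2031

The last day of the cure period: Aug 1, 2031 + 76 days = Oct 16, 2031.
From Thursday, Oct 16, 2031, 15 business days (Oct 17, Oct 20, Oct 21, Oct 22, …, Nov 4, Nov 5, Nov 6, skipping weekends) brings us to Thursday, Nov 6, 2031, which is the date termination becomes effective.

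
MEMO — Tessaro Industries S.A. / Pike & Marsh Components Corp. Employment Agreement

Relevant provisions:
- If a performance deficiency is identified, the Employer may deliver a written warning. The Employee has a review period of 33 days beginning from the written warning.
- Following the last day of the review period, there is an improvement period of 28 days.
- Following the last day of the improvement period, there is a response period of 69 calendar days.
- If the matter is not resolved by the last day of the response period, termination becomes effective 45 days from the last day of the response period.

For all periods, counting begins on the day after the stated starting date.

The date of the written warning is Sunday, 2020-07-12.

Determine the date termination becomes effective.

2021-01-03

The last day of the review period: 2020-07-12 + 33 days = 2020-08-14.
The last day of the improvement period: 2020-08-14 + 28 days = 2020-09-11.
The last day of the response period: 2020-09-11 + 69 days = 2020-11-19.
Adding 45 calendar days to 2020-11-19 gives 2021-01-03, which is the date termination becomes effective.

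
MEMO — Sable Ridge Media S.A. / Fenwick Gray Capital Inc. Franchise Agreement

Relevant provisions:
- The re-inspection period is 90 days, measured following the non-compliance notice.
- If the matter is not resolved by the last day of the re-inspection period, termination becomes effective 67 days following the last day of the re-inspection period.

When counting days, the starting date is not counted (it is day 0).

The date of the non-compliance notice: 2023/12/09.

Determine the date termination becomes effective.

2024/05/14

Adding 90 calendar days to 2023/12/09 gives 2024/03/08, which is the last day of the re-inspection period.
Adding 67 calendar days to 2024/03/08 gives 2024/05/14, which is the date termination becomes effective.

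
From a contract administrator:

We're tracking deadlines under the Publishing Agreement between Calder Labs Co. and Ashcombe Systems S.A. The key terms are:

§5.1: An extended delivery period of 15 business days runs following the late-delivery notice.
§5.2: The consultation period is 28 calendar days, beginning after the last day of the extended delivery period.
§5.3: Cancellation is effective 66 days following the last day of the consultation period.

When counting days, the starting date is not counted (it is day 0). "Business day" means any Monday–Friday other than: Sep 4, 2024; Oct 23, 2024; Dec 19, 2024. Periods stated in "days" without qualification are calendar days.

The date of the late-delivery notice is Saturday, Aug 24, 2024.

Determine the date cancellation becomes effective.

Dec 19, 2024

The last day of the extended delivery period: counting 15 business days from Saturday, Aug 24, 2024 (Aug 26, Aug 27, Aug 28, Aug 29, …, Sep 12, Sep 13, Sep 16, skipping weekends and the listed holiday on Sep 4) reaches Monday, Sep 16, 2024.
Adding 28 calendar days to Sep 16, 2024 gives Oct 14, 2024, which is the last day of the consultation period.
Adding 66 calendar days to Oct 14, 2024 gives Dec 19, 2024, which is the date cancellation becomes effective.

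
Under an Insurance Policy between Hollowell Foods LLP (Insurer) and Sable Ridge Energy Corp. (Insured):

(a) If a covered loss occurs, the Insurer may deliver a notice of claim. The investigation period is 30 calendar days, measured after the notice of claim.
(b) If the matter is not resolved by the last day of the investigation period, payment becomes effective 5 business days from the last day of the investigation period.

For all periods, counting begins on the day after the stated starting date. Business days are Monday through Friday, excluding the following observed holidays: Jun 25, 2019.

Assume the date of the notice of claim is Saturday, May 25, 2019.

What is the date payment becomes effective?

The last day of the investigation period: May 25, 2019 + 30 days = Jun 24, 2019.
From Monday, Jun 24, 2019, 5 business days (Jun 26, Jun 27, Jun 28, Jul 1, Jul 2, skipping weekends and the listed holiday on Jun 25) brings us to Tuesday, Jul 2, 2019, which is the date payment becomes effective.

Jul 2, 2019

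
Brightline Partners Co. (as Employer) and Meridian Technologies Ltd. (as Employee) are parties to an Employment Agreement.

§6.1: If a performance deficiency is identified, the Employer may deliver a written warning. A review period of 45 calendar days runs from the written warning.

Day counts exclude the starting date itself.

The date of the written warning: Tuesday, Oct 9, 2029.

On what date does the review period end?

Nov 23, 2029

The last day of the review period: 45 calendar days after Oct 9, 2029 is Nov 23, 2029.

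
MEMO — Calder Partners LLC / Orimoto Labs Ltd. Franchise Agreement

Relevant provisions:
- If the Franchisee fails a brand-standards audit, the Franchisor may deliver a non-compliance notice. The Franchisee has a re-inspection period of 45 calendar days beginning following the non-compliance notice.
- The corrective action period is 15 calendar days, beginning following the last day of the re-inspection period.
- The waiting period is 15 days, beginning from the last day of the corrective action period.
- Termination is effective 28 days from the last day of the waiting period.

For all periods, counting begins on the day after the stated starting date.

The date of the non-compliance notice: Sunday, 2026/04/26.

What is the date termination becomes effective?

The last day of the re-inspection period: 45 calendar days after 2026/04/26 is 2026/06/10.
The last day of the corrective action period: 15 calendar days after 2026/06/10 is 2026/06/25.
Adding 15 calendar days to 2026/06/25 gives 2026/07/10, which is the last day of the waiting period.
The date termination becomes effective: 2026/07/10 + 28 days = 2026/08/07.

2026/08/07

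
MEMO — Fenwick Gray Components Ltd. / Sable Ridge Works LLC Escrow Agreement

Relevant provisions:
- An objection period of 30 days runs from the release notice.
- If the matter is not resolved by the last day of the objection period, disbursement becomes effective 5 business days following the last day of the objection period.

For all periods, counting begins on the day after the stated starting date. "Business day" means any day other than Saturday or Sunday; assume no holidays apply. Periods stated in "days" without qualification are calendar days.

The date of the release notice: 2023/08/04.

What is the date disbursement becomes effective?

2023/09/08

Adding 30 calendar days to 2023/08/04 gives 2023/09/03, which is the last day of the objection period.
The date disbursement becomes effective: 5 business days after Sunday, 2023/09/03, skipping weekends — Sep 4, Sep 5, Sep 6, Sep 7, Sep 8 — lands on Friday, 2023/09/08.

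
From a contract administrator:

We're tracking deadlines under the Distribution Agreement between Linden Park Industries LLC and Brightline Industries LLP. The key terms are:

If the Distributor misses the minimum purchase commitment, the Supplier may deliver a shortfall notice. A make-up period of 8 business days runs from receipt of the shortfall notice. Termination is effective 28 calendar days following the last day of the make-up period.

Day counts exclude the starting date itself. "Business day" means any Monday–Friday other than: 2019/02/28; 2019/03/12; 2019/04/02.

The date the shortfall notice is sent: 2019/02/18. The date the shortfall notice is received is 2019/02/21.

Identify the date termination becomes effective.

2019/04/03

The last day of the make-up period: 8 business days after Thursday, 2019/02/21, skipping weekends and the listed holiday on Feb 28 — Feb 22, Feb 25, Feb 26, Feb 27, Mar 1, Mar 4, Mar 5, Mar 6 — lands on Wednesday, 2019/03/06.
The date termination becomes effective: 2019/03/06 + 28 days = 2019/04/03.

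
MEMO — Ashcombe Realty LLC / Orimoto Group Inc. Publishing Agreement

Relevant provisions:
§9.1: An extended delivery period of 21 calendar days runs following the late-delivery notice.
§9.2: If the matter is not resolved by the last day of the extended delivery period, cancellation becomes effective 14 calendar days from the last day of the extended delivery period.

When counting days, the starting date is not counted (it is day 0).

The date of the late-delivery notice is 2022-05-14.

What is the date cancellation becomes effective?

2022-06-18

Adding 21 calendar days to 2022-05-14 gives 2022-06-04, which is the last day of the extended delivery period.
The date cancellation becomes effective: 14 calendar days after 2022-06-04 is 2022-06-18.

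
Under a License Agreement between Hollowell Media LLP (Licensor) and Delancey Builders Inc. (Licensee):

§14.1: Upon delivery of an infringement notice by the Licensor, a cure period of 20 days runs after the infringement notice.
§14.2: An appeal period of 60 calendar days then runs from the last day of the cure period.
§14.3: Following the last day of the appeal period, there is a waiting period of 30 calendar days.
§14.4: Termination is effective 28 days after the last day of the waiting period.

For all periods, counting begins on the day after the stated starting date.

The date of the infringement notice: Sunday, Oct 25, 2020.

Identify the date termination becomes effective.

The last day of the cure period: Oct 25, 2020 + 20 days = Nov 14, 2020.
Adding 60 calendar days to Nov 14, 2020 gives Jan 13, 2021, which is the last day of the appeal period.
Adding 30 calendar days to Jan 13, 2021 gives Feb 12, 2021, which is the last day of the waiting period.
The date termination becomes effective: 28 calendar days after Feb 12, 2021 is Mar 12, 2021.

Mar 12, 2021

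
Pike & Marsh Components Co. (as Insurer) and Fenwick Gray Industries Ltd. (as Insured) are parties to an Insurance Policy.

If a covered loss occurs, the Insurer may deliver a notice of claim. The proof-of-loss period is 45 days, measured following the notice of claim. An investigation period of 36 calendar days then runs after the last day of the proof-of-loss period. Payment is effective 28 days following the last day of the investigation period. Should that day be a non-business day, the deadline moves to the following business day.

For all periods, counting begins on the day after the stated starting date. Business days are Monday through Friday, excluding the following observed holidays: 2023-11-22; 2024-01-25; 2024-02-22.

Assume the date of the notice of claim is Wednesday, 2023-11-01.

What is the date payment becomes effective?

2024-02-19

The last day of the proof-of-loss period: 45 calendar days after 2023-11-01 is 2023-12-16.
Adding 36 calendar days to 2023-12-16 gives 2024-01-21, which is the last day of the investigation period.
The date payment becomes effective: 2024-01-21 + 28 days = 2024-02-18. That falls on a Sunday, so it rolls to the next business day, Monday, 2024-02-19.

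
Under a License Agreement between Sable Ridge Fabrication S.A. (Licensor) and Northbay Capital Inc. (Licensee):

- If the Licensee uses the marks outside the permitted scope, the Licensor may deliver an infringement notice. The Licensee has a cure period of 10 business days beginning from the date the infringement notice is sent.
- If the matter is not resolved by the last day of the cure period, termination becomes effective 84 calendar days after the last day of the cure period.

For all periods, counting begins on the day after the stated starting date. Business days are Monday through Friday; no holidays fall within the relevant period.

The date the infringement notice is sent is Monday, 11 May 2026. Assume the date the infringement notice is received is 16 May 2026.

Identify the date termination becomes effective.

17 August 2026

The last day of the cure period: 10 business days after Monday, 11 May 2026, skipping weekends — May 12, May 13, May 14, May 15, May 18, May 19, May 20, May 21, May 22, May 25 — lands on Monday, 25 May 2026.
Adding 84 calendar days to 25 May 2026 gives 17 August 2026, which is the date termination becomes effective.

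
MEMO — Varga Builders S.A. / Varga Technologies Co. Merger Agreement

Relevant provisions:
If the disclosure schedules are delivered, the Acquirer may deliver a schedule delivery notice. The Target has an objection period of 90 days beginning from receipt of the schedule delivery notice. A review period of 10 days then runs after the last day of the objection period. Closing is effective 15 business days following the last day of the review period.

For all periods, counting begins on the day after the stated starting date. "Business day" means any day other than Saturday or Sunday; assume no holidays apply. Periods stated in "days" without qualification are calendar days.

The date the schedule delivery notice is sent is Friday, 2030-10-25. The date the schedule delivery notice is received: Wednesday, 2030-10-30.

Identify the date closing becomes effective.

2031-02-28

The last day of the objection period: 2030-10-30 + 90 days = 2031-01-28.
Adding 10 calendar days to 2031-01-28 gives 2031-02-07, which is the last day of the review period.
From Friday, 2031-02-07, 15 business days (Feb 10, Feb 11, Feb 12, Feb 13, …, Feb 26, Feb 27, Feb 28, skipping weekends) brings us to Friday, 2031-02-28, which is the date closing becomes effective.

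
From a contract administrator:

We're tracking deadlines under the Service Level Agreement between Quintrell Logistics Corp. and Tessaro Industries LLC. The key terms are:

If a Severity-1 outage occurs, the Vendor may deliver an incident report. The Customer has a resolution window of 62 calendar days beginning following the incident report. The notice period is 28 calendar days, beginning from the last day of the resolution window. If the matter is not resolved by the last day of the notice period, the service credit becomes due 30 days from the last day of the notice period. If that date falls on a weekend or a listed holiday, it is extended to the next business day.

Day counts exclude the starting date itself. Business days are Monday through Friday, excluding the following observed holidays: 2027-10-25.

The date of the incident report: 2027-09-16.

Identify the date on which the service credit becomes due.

2028-01-14

The last day of the resolution window: 2027-09-16 + 62 days = 2027-11-17.
Adding 28 calendar days to 2027-11-17 gives 2027-12-15, which is the last day of the notice period.
Adding 30 calendar days to 2027-12-15 gives 2028-01-14, which is the date on which the service credit becomes due. 2028-01-14 is a Friday and is not a listed holiday, so no roll-forward applies.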